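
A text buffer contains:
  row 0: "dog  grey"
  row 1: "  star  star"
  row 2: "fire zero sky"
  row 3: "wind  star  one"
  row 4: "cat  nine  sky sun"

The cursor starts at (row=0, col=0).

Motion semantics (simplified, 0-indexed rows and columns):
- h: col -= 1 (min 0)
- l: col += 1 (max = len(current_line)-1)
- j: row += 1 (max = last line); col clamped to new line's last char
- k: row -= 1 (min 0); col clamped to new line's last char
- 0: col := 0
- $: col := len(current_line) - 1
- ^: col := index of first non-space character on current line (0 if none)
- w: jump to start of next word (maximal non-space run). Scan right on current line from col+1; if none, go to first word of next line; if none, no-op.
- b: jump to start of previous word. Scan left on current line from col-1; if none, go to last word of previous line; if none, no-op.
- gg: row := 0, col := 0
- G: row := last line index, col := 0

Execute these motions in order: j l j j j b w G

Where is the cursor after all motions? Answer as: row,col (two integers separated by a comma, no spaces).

After 1 (j): row=1 col=0 char='_'
After 2 (l): row=1 col=1 char='_'
After 3 (j): row=2 col=1 char='i'
After 4 (j): row=3 col=1 char='i'
After 5 (j): row=4 col=1 char='a'
After 6 (b): row=4 col=0 char='c'
After 7 (w): row=4 col=5 char='n'
After 8 (G): row=4 col=0 char='c'

Answer: 4,0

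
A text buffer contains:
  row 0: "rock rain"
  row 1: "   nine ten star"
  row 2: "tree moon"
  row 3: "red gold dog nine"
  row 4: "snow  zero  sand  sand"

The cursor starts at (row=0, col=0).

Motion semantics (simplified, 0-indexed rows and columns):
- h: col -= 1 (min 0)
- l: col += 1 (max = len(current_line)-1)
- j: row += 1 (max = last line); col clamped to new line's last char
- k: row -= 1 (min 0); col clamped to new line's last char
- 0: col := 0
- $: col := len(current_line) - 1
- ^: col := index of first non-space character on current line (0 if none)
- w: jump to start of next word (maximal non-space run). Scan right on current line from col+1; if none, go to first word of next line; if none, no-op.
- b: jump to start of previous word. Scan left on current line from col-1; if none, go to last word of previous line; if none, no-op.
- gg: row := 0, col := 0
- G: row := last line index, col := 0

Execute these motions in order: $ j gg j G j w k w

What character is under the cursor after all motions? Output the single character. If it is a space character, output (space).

After 1 ($): row=0 col=8 char='n'
After 2 (j): row=1 col=8 char='t'
After 3 (gg): row=0 col=0 char='r'
After 4 (j): row=1 col=0 char='_'
After 5 (G): row=4 col=0 char='s'
After 6 (j): row=4 col=0 char='s'
After 7 (w): row=4 col=6 char='z'
After 8 (k): row=3 col=6 char='l'
After 9 (w): row=3 col=9 char='d'

Answer: d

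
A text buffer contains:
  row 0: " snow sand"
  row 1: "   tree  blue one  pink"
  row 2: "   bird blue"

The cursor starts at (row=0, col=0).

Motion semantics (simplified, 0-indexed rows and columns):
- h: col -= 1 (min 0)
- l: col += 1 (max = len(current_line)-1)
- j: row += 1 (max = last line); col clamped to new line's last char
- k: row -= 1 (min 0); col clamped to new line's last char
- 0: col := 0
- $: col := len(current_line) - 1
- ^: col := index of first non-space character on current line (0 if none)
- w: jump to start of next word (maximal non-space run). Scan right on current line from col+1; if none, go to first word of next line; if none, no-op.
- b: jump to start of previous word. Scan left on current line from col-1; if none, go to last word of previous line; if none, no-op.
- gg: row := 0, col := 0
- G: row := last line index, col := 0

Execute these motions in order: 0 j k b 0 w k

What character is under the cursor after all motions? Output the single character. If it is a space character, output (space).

Answer: s

Derivation:
After 1 (0): row=0 col=0 char='_'
After 2 (j): row=1 col=0 char='_'
After 3 (k): row=0 col=0 char='_'
After 4 (b): row=0 col=0 char='_'
After 5 (0): row=0 col=0 char='_'
After 6 (w): row=0 col=1 char='s'
After 7 (k): row=0 col=1 char='s'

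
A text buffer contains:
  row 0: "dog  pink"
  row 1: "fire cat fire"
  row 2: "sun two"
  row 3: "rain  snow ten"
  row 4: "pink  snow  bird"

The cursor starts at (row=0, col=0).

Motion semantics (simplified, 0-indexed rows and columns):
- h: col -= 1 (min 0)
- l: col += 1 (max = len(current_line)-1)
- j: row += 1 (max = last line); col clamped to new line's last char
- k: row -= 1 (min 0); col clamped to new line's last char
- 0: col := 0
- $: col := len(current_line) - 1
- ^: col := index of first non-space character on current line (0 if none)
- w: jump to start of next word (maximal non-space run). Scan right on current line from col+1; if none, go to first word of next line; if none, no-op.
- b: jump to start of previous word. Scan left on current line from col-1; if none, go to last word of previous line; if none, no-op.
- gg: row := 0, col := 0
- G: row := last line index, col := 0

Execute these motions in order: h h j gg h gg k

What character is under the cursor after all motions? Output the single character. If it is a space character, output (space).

After 1 (h): row=0 col=0 char='d'
After 2 (h): row=0 col=0 char='d'
After 3 (j): row=1 col=0 char='f'
After 4 (gg): row=0 col=0 char='d'
After 5 (h): row=0 col=0 char='d'
After 6 (gg): row=0 col=0 char='d'
After 7 (k): row=0 col=0 char='d'

Answer: d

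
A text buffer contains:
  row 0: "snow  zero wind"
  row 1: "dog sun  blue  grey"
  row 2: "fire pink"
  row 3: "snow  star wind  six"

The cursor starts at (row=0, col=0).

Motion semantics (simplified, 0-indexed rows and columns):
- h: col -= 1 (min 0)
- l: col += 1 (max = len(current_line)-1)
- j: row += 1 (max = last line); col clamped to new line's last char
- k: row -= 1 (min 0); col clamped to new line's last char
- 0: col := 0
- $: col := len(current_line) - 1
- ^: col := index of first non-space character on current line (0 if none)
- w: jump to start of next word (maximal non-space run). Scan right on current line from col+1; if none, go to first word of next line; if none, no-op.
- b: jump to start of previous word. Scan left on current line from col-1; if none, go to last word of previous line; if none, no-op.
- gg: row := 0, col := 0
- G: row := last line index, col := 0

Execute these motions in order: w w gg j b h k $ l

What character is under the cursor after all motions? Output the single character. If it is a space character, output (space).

Answer: d

Derivation:
After 1 (w): row=0 col=6 char='z'
After 2 (w): row=0 col=11 char='w'
After 3 (gg): row=0 col=0 char='s'
After 4 (j): row=1 col=0 char='d'
After 5 (b): row=0 col=11 char='w'
After 6 (h): row=0 col=10 char='_'
After 7 (k): row=0 col=10 char='_'
After 8 ($): row=0 col=14 char='d'
After 9 (l): row=0 col=14 char='d'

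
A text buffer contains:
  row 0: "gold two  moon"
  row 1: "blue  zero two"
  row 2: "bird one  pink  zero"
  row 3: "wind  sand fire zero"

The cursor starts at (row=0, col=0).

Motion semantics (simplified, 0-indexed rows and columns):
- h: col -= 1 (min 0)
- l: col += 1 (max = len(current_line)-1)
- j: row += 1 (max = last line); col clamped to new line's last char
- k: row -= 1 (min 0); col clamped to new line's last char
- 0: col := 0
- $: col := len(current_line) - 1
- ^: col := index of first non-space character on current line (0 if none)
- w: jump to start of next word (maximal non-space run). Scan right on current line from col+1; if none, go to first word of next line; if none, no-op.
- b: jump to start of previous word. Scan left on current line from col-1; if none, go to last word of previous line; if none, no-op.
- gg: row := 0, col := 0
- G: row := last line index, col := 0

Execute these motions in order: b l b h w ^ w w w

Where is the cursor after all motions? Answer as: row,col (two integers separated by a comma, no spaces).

After 1 (b): row=0 col=0 char='g'
After 2 (l): row=0 col=1 char='o'
After 3 (b): row=0 col=0 char='g'
After 4 (h): row=0 col=0 char='g'
After 5 (w): row=0 col=5 char='t'
After 6 (^): row=0 col=0 char='g'
After 7 (w): row=0 col=5 char='t'
After 8 (w): row=0 col=10 char='m'
After 9 (w): row=1 col=0 char='b'

Answer: 1,0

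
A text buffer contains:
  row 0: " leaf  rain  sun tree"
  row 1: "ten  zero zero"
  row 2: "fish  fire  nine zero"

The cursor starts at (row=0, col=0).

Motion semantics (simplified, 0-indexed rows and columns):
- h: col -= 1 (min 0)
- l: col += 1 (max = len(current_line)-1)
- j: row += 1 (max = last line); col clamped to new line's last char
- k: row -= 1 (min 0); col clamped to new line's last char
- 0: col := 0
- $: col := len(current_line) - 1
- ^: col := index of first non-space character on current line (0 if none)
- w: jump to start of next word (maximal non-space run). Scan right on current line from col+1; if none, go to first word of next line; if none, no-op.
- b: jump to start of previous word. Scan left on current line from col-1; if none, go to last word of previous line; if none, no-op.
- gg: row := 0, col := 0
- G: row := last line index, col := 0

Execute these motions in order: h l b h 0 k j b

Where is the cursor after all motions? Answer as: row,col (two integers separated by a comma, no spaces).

Answer: 0,17

Derivation:
After 1 (h): row=0 col=0 char='_'
After 2 (l): row=0 col=1 char='l'
After 3 (b): row=0 col=1 char='l'
After 4 (h): row=0 col=0 char='_'
After 5 (0): row=0 col=0 char='_'
After 6 (k): row=0 col=0 char='_'
After 7 (j): row=1 col=0 char='t'
After 8 (b): row=0 col=17 char='t'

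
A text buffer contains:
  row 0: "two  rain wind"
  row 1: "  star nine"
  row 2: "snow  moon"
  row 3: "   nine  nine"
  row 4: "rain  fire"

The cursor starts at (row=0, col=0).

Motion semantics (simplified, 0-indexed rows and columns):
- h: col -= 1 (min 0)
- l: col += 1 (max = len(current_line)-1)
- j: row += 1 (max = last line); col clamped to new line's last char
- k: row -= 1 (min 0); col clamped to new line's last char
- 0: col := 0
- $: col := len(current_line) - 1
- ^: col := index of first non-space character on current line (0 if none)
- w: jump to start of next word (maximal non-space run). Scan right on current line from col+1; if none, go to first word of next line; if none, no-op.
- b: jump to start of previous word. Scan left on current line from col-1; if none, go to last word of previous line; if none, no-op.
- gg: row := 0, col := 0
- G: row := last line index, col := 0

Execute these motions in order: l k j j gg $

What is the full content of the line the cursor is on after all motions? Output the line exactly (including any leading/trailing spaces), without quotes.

After 1 (l): row=0 col=1 char='w'
After 2 (k): row=0 col=1 char='w'
After 3 (j): row=1 col=1 char='_'
After 4 (j): row=2 col=1 char='n'
After 5 (gg): row=0 col=0 char='t'
After 6 ($): row=0 col=13 char='d'

Answer: two  rain wind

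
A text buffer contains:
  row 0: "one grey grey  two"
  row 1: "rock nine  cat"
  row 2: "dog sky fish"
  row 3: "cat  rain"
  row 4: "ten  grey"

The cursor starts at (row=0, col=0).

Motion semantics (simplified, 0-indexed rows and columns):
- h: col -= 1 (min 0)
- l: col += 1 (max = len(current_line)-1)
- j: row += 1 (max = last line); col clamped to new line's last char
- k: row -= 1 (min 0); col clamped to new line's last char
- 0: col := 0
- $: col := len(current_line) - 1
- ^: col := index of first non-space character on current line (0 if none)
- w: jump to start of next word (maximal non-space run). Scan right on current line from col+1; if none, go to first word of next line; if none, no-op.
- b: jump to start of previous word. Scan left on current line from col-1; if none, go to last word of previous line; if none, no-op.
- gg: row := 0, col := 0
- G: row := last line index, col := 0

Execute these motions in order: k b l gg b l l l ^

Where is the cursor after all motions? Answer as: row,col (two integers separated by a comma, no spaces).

Answer: 0,0

Derivation:
After 1 (k): row=0 col=0 char='o'
After 2 (b): row=0 col=0 char='o'
After 3 (l): row=0 col=1 char='n'
After 4 (gg): row=0 col=0 char='o'
After 5 (b): row=0 col=0 char='o'
After 6 (l): row=0 col=1 char='n'
After 7 (l): row=0 col=2 char='e'
After 8 (l): row=0 col=3 char='_'
After 9 (^): row=0 col=0 char='o'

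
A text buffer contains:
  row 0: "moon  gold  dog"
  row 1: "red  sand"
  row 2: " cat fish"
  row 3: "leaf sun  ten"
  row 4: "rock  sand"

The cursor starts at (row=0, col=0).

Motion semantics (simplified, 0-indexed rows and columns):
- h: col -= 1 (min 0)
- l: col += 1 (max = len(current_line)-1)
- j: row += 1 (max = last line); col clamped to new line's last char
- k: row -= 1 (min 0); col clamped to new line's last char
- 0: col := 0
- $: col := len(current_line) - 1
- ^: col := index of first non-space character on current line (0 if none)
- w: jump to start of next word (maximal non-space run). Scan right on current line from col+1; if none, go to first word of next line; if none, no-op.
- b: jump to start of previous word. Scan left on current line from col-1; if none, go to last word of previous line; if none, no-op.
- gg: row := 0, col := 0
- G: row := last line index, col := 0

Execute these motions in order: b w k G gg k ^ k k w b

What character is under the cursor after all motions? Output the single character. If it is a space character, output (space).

Answer: m

Derivation:
After 1 (b): row=0 col=0 char='m'
After 2 (w): row=0 col=6 char='g'
After 3 (k): row=0 col=6 char='g'
After 4 (G): row=4 col=0 char='r'
After 5 (gg): row=0 col=0 char='m'
After 6 (k): row=0 col=0 char='m'
After 7 (^): row=0 col=0 char='m'
After 8 (k): row=0 col=0 char='m'
After 9 (k): row=0 col=0 char='m'
After 10 (w): row=0 col=6 char='g'
After 11 (b): row=0 col=0 char='m'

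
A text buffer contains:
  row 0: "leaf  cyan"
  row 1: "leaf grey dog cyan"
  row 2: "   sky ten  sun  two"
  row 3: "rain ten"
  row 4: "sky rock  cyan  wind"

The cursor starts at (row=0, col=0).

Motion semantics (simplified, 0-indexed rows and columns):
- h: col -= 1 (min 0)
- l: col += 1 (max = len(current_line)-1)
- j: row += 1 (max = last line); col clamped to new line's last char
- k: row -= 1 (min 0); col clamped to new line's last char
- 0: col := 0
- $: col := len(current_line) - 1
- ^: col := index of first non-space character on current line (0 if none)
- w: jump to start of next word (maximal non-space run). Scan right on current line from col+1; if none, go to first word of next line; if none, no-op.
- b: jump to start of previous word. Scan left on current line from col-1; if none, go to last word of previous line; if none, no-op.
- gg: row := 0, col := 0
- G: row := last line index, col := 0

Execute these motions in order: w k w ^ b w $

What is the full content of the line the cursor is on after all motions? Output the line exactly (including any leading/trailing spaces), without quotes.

After 1 (w): row=0 col=6 char='c'
After 2 (k): row=0 col=6 char='c'
After 3 (w): row=1 col=0 char='l'
After 4 (^): row=1 col=0 char='l'
After 5 (b): row=0 col=6 char='c'
After 6 (w): row=1 col=0 char='l'
After 7 ($): row=1 col=17 char='n'

Answer: leaf grey dog cyan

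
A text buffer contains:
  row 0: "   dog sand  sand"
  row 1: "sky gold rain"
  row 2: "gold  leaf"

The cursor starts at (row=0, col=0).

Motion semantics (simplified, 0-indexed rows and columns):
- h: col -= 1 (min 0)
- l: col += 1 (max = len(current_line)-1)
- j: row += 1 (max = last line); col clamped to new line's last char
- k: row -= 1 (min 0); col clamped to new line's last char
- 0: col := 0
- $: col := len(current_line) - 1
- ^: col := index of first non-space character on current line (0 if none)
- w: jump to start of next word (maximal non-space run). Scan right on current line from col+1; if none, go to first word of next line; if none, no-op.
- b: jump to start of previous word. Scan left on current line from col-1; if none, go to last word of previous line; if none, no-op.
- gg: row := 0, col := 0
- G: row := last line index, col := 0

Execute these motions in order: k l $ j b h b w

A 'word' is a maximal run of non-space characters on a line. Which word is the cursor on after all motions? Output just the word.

After 1 (k): row=0 col=0 char='_'
After 2 (l): row=0 col=1 char='_'
After 3 ($): row=0 col=16 char='d'
After 4 (j): row=1 col=12 char='n'
After 5 (b): row=1 col=9 char='r'
After 6 (h): row=1 col=8 char='_'
After 7 (b): row=1 col=4 char='g'
After 8 (w): row=1 col=9 char='r'

Answer: rain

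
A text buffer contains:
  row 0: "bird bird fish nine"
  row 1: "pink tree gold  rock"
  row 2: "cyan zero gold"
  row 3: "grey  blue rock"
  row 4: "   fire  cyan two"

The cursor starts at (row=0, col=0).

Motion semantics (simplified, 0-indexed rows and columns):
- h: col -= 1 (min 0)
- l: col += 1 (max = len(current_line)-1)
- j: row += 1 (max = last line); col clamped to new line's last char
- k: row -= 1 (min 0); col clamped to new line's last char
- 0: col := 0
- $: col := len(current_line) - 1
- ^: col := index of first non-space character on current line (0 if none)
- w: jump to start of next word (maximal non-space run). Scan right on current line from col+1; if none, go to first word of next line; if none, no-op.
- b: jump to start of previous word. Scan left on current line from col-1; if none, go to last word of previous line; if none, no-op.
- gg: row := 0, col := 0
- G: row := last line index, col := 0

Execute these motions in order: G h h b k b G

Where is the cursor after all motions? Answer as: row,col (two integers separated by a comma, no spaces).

After 1 (G): row=4 col=0 char='_'
After 2 (h): row=4 col=0 char='_'
After 3 (h): row=4 col=0 char='_'
After 4 (b): row=3 col=11 char='r'
After 5 (k): row=2 col=11 char='o'
After 6 (b): row=2 col=10 char='g'
After 7 (G): row=4 col=0 char='_'

Answer: 4,0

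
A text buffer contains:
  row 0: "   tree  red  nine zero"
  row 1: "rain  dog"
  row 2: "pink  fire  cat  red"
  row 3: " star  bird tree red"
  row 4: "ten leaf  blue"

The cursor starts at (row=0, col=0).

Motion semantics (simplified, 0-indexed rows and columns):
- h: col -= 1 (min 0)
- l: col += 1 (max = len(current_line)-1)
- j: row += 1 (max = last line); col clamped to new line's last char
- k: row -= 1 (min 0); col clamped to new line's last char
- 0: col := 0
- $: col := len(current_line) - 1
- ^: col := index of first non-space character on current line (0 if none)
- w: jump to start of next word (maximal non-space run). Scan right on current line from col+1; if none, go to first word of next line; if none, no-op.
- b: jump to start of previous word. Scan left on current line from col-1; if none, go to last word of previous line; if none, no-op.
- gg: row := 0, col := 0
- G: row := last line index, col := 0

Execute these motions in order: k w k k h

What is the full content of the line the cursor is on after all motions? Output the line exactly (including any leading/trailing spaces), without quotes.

Answer:    tree  red  nine zero

Derivation:
After 1 (k): row=0 col=0 char='_'
After 2 (w): row=0 col=3 char='t'
After 3 (k): row=0 col=3 char='t'
After 4 (k): row=0 col=3 char='t'
After 5 (h): row=0 col=2 char='_'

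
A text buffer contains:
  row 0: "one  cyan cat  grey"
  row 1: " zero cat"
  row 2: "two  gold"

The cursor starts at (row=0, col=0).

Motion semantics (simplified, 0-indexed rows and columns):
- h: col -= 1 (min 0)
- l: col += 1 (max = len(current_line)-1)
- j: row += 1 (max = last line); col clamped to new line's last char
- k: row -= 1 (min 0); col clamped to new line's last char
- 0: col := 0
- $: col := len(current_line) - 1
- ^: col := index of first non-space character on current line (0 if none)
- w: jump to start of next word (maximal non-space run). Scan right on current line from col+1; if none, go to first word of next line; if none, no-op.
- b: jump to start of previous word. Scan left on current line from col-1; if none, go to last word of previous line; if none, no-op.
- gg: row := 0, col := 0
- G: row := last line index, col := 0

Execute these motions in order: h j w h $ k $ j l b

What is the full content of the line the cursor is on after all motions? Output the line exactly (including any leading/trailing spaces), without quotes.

Answer:  zero cat

Derivation:
After 1 (h): row=0 col=0 char='o'
After 2 (j): row=1 col=0 char='_'
After 3 (w): row=1 col=1 char='z'
After 4 (h): row=1 col=0 char='_'
After 5 ($): row=1 col=8 char='t'
After 6 (k): row=0 col=8 char='n'
After 7 ($): row=0 col=18 char='y'
After 8 (j): row=1 col=8 char='t'
After 9 (l): row=1 col=8 char='t'
After 10 (b): row=1 col=6 char='c'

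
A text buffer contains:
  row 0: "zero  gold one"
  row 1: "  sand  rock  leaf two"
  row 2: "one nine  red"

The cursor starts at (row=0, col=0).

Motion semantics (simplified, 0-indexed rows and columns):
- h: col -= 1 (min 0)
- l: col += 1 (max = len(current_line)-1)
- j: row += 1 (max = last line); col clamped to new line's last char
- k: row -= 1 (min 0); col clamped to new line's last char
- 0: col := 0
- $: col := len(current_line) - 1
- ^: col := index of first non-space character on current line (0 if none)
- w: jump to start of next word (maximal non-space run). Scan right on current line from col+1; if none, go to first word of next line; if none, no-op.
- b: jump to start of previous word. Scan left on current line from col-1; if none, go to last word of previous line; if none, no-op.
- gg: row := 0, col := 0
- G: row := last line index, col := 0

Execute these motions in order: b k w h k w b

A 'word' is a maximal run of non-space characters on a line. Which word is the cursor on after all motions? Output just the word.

Answer: zero

Derivation:
After 1 (b): row=0 col=0 char='z'
After 2 (k): row=0 col=0 char='z'
After 3 (w): row=0 col=6 char='g'
After 4 (h): row=0 col=5 char='_'
After 5 (k): row=0 col=5 char='_'
After 6 (w): row=0 col=6 char='g'
After 7 (b): row=0 col=0 char='z'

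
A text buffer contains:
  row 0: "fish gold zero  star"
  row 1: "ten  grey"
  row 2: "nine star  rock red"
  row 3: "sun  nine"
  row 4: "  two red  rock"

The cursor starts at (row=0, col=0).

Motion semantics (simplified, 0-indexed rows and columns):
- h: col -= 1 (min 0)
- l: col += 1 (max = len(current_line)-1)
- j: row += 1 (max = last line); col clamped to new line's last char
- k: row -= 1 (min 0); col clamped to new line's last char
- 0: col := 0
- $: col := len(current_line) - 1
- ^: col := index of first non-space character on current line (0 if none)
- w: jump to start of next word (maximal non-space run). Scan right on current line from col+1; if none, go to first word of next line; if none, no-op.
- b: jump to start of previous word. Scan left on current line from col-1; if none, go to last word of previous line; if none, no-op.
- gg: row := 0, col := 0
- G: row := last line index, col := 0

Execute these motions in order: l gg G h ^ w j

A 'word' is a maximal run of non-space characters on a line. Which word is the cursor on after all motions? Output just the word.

Answer: red

Derivation:
After 1 (l): row=0 col=1 char='i'
After 2 (gg): row=0 col=0 char='f'
After 3 (G): row=4 col=0 char='_'
After 4 (h): row=4 col=0 char='_'
After 5 (^): row=4 col=2 char='t'
After 6 (w): row=4 col=6 char='r'
After 7 (j): row=4 col=6 char='r'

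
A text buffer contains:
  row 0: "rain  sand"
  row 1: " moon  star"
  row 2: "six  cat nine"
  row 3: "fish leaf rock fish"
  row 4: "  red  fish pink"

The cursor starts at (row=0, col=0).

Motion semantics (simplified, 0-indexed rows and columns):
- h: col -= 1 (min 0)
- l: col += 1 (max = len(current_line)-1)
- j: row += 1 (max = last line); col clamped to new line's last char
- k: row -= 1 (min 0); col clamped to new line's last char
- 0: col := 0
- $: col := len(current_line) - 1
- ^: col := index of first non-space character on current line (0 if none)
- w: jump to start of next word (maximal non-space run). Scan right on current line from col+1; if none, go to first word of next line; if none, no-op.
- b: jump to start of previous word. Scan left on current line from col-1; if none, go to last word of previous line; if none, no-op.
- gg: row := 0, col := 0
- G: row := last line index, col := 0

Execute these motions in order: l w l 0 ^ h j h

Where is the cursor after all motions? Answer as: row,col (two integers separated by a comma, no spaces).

After 1 (l): row=0 col=1 char='a'
After 2 (w): row=0 col=6 char='s'
After 3 (l): row=0 col=7 char='a'
After 4 (0): row=0 col=0 char='r'
After 5 (^): row=0 col=0 char='r'
After 6 (h): row=0 col=0 char='r'
After 7 (j): row=1 col=0 char='_'
After 8 (h): row=1 col=0 char='_'

Answer: 1,0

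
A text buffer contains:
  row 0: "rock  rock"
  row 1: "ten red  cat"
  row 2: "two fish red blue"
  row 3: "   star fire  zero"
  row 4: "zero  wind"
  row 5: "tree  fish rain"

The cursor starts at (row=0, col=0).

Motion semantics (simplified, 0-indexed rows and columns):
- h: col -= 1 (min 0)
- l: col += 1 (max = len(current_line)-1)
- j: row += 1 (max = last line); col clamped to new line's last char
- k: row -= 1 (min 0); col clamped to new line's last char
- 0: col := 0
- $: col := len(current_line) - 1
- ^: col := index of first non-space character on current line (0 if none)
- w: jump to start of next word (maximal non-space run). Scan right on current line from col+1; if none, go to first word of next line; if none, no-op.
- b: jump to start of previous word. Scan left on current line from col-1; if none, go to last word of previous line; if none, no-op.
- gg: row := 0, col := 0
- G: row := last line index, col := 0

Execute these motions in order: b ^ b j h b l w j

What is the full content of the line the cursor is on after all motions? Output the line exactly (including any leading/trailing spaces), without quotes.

Answer: two fish red blue

Derivation:
After 1 (b): row=0 col=0 char='r'
After 2 (^): row=0 col=0 char='r'
After 3 (b): row=0 col=0 char='r'
After 4 (j): row=1 col=0 char='t'
After 5 (h): row=1 col=0 char='t'
After 6 (b): row=0 col=6 char='r'
After 7 (l): row=0 col=7 char='o'
After 8 (w): row=1 col=0 char='t'
After 9 (j): row=2 col=0 char='t'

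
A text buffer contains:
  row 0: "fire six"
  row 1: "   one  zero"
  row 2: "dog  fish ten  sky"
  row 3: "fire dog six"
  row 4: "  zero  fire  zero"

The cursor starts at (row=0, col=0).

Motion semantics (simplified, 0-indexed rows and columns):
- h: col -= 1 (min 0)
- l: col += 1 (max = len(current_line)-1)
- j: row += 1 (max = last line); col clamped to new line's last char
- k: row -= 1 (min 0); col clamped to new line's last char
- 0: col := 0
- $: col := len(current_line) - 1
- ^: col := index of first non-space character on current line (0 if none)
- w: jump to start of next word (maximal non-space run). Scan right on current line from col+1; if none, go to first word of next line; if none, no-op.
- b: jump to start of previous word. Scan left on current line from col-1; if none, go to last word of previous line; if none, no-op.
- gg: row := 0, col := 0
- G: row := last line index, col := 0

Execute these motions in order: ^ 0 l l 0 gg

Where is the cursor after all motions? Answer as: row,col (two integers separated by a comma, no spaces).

Answer: 0,0

Derivation:
After 1 (^): row=0 col=0 char='f'
After 2 (0): row=0 col=0 char='f'
After 3 (l): row=0 col=1 char='i'
After 4 (l): row=0 col=2 char='r'
After 5 (0): row=0 col=0 char='f'
After 6 (gg): row=0 col=0 char='f'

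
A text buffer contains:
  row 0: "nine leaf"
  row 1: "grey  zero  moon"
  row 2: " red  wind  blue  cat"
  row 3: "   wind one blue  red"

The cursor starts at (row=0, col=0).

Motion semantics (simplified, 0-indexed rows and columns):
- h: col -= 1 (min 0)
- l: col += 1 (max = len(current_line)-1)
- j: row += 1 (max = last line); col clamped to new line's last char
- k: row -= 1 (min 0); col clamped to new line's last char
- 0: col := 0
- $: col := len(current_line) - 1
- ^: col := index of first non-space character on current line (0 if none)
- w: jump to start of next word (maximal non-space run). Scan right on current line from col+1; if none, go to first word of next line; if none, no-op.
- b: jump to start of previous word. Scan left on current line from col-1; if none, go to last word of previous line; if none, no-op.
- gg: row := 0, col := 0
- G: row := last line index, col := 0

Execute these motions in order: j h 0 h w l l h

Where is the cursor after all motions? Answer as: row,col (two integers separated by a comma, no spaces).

Answer: 1,7

Derivation:
After 1 (j): row=1 col=0 char='g'
After 2 (h): row=1 col=0 char='g'
After 3 (0): row=1 col=0 char='g'
After 4 (h): row=1 col=0 char='g'
After 5 (w): row=1 col=6 char='z'
After 6 (l): row=1 col=7 char='e'
After 7 (l): row=1 col=8 char='r'
After 8 (h): row=1 col=7 char='e'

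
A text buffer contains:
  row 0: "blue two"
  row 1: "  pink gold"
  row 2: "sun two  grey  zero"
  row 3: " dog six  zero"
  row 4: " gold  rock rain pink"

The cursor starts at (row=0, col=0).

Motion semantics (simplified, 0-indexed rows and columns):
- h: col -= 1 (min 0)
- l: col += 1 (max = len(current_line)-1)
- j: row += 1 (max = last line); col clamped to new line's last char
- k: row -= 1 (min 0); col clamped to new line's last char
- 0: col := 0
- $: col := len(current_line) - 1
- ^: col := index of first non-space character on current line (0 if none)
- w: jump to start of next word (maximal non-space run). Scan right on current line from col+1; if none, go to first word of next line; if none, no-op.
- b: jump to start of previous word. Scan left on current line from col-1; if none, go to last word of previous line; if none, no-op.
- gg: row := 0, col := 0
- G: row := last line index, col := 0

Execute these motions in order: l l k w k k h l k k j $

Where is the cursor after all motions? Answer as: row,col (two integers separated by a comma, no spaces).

After 1 (l): row=0 col=1 char='l'
After 2 (l): row=0 col=2 char='u'
After 3 (k): row=0 col=2 char='u'
After 4 (w): row=0 col=5 char='t'
After 5 (k): row=0 col=5 char='t'
After 6 (k): row=0 col=5 char='t'
After 7 (h): row=0 col=4 char='_'
After 8 (l): row=0 col=5 char='t'
After 9 (k): row=0 col=5 char='t'
After 10 (k): row=0 col=5 char='t'
After 11 (j): row=1 col=5 char='k'
After 12 ($): row=1 col=10 char='d'

Answer: 1,10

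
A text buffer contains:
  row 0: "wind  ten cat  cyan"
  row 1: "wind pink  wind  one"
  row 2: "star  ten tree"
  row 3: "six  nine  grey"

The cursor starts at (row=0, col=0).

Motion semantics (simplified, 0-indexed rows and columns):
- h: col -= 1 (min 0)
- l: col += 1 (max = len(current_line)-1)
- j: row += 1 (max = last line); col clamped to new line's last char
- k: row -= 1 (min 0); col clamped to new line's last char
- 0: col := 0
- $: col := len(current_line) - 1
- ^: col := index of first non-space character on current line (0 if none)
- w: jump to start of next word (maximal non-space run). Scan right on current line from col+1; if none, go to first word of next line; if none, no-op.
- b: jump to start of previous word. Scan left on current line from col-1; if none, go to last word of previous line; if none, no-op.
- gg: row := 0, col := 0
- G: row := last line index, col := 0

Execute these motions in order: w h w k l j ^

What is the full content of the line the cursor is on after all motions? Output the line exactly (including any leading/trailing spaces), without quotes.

Answer: wind pink  wind  one

Derivation:
After 1 (w): row=0 col=6 char='t'
After 2 (h): row=0 col=5 char='_'
After 3 (w): row=0 col=6 char='t'
After 4 (k): row=0 col=6 char='t'
After 5 (l): row=0 col=7 char='e'
After 6 (j): row=1 col=7 char='n'
After 7 (^): row=1 col=0 char='w'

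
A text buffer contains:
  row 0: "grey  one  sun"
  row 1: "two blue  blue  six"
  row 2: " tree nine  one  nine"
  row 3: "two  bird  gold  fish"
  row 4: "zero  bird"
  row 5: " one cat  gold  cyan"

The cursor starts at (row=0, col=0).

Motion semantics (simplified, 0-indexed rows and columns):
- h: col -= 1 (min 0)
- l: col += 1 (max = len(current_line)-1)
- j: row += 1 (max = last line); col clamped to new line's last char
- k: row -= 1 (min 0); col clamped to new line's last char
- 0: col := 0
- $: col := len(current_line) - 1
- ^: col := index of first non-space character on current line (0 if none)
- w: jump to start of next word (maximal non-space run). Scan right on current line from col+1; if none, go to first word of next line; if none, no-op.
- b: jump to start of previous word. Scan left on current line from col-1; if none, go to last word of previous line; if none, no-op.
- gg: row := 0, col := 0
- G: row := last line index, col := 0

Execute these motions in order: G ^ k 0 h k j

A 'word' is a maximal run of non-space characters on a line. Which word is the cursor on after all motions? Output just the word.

Answer: zero

Derivation:
After 1 (G): row=5 col=0 char='_'
After 2 (^): row=5 col=1 char='o'
After 3 (k): row=4 col=1 char='e'
After 4 (0): row=4 col=0 char='z'
After 5 (h): row=4 col=0 char='z'
After 6 (k): row=3 col=0 char='t'
After 7 (j): row=4 col=0 char='z'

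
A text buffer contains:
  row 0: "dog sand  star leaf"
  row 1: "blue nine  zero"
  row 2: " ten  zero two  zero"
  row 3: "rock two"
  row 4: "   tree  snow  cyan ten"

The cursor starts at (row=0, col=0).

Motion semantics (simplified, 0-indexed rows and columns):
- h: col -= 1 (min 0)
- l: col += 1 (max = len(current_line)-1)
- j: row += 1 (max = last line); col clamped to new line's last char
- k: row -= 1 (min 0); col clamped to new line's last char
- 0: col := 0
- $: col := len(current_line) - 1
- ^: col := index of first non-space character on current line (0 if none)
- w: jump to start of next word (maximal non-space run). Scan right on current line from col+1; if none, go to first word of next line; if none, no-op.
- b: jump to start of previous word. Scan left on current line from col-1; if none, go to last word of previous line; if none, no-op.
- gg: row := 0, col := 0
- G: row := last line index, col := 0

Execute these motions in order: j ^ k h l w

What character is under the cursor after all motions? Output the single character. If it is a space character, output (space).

Answer: s

Derivation:
After 1 (j): row=1 col=0 char='b'
After 2 (^): row=1 col=0 char='b'
After 3 (k): row=0 col=0 char='d'
After 4 (h): row=0 col=0 char='d'
After 5 (l): row=0 col=1 char='o'
After 6 (w): row=0 col=4 char='s'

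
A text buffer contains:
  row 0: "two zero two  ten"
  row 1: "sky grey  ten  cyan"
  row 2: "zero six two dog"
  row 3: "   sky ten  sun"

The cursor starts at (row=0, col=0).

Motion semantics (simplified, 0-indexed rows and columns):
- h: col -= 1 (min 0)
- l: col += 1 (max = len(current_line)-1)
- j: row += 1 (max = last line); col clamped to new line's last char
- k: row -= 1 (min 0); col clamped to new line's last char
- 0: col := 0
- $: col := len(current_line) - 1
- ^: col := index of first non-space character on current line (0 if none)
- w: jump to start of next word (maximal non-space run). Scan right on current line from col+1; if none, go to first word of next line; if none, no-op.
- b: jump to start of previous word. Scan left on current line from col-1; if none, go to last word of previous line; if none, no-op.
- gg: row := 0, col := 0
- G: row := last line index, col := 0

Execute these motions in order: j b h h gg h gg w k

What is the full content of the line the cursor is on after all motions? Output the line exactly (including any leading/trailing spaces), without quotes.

Answer: two zero two  ten

Derivation:
After 1 (j): row=1 col=0 char='s'
After 2 (b): row=0 col=14 char='t'
After 3 (h): row=0 col=13 char='_'
After 4 (h): row=0 col=12 char='_'
After 5 (gg): row=0 col=0 char='t'
After 6 (h): row=0 col=0 char='t'
After 7 (gg): row=0 col=0 char='t'
After 8 (w): row=0 col=4 char='z'
After 9 (k): row=0 col=4 char='z'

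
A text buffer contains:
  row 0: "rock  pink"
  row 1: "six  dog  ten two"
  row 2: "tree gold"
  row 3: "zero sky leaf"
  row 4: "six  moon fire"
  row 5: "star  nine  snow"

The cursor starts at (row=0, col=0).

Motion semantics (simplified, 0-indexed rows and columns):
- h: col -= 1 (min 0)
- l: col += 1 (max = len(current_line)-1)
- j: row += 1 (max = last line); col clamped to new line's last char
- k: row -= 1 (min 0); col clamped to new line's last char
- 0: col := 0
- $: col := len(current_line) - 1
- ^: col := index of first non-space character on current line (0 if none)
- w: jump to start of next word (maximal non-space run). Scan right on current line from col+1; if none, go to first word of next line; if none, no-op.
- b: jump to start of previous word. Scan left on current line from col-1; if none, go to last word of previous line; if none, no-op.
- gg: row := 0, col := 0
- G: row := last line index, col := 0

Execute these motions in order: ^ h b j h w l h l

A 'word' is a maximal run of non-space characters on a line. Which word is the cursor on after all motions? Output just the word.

After 1 (^): row=0 col=0 char='r'
After 2 (h): row=0 col=0 char='r'
After 3 (b): row=0 col=0 char='r'
After 4 (j): row=1 col=0 char='s'
After 5 (h): row=1 col=0 char='s'
After 6 (w): row=1 col=5 char='d'
After 7 (l): row=1 col=6 char='o'
After 8 (h): row=1 col=5 char='d'
After 9 (l): row=1 col=6 char='o'

Answer: dog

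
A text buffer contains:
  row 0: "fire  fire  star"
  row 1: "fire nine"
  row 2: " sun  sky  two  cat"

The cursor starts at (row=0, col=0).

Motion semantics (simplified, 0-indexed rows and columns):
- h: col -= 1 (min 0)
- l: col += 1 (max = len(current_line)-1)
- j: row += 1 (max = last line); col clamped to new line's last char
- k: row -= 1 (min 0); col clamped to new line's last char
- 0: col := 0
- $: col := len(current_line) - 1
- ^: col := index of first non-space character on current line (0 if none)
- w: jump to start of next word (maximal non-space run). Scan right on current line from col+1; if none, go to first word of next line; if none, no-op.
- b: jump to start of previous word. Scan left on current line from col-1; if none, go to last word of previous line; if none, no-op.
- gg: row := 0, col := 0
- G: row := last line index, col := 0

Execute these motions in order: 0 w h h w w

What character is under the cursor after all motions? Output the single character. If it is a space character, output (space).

After 1 (0): row=0 col=0 char='f'
After 2 (w): row=0 col=6 char='f'
After 3 (h): row=0 col=5 char='_'
After 4 (h): row=0 col=4 char='_'
After 5 (w): row=0 col=6 char='f'
After 6 (w): row=0 col=12 char='s'

Answer: s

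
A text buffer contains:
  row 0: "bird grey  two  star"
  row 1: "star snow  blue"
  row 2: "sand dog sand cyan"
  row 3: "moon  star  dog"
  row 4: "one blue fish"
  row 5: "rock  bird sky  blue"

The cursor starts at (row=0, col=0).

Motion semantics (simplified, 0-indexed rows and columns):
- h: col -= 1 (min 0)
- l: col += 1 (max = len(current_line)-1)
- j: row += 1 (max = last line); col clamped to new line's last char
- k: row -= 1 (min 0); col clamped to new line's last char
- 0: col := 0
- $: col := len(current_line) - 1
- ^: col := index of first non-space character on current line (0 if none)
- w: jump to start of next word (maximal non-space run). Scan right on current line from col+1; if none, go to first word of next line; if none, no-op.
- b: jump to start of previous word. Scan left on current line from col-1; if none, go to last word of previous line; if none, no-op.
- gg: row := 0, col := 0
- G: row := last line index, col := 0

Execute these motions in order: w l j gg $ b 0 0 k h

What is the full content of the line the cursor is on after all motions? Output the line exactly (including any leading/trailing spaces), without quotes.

Answer: bird grey  two  star

Derivation:
After 1 (w): row=0 col=5 char='g'
After 2 (l): row=0 col=6 char='r'
After 3 (j): row=1 col=6 char='n'
After 4 (gg): row=0 col=0 char='b'
After 5 ($): row=0 col=19 char='r'
After 6 (b): row=0 col=16 char='s'
After 7 (0): row=0 col=0 char='b'
After 8 (0): row=0 col=0 char='b'
After 9 (k): row=0 col=0 char='b'
After 10 (h): row=0 col=0 char='b'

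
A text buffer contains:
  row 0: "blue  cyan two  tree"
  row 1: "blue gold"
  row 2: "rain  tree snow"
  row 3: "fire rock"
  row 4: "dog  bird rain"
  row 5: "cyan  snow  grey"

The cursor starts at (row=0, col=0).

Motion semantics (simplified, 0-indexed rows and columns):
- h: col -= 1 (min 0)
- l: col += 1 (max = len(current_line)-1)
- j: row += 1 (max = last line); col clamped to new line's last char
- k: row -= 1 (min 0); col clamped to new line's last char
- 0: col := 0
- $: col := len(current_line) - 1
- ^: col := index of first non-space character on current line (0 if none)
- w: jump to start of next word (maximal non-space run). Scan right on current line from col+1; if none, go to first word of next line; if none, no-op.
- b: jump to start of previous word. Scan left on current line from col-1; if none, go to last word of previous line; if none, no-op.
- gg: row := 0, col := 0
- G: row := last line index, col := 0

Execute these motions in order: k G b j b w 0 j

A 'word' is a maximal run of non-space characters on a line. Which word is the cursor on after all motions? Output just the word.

After 1 (k): row=0 col=0 char='b'
After 2 (G): row=5 col=0 char='c'
After 3 (b): row=4 col=10 char='r'
After 4 (j): row=5 col=10 char='_'
After 5 (b): row=5 col=6 char='s'
After 6 (w): row=5 col=12 char='g'
After 7 (0): row=5 col=0 char='c'
After 8 (j): row=5 col=0 char='c'

Answer: cyan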